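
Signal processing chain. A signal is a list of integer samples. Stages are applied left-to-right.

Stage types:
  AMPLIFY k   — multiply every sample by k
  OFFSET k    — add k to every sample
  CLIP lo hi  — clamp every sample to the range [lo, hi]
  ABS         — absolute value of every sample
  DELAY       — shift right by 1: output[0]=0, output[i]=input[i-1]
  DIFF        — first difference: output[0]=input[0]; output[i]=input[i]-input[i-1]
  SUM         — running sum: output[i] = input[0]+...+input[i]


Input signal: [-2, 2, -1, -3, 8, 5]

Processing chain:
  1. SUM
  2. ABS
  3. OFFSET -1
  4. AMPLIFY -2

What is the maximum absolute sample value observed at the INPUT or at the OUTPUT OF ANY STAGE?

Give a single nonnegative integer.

Answer: 16

Derivation:
Input: [-2, 2, -1, -3, 8, 5] (max |s|=8)
Stage 1 (SUM): sum[0..0]=-2, sum[0..1]=0, sum[0..2]=-1, sum[0..3]=-4, sum[0..4]=4, sum[0..5]=9 -> [-2, 0, -1, -4, 4, 9] (max |s|=9)
Stage 2 (ABS): |-2|=2, |0|=0, |-1|=1, |-4|=4, |4|=4, |9|=9 -> [2, 0, 1, 4, 4, 9] (max |s|=9)
Stage 3 (OFFSET -1): 2+-1=1, 0+-1=-1, 1+-1=0, 4+-1=3, 4+-1=3, 9+-1=8 -> [1, -1, 0, 3, 3, 8] (max |s|=8)
Stage 4 (AMPLIFY -2): 1*-2=-2, -1*-2=2, 0*-2=0, 3*-2=-6, 3*-2=-6, 8*-2=-16 -> [-2, 2, 0, -6, -6, -16] (max |s|=16)
Overall max amplitude: 16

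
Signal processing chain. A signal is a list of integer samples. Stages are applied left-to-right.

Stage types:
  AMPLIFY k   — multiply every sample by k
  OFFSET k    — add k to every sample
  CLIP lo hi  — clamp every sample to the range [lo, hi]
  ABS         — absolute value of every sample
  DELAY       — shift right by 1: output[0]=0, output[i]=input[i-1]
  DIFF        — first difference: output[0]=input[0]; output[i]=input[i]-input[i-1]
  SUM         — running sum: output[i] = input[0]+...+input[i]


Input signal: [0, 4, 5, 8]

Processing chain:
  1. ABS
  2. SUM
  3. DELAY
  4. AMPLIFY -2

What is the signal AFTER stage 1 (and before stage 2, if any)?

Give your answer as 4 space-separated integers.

Input: [0, 4, 5, 8]
Stage 1 (ABS): |0|=0, |4|=4, |5|=5, |8|=8 -> [0, 4, 5, 8]

Answer: 0 4 5 8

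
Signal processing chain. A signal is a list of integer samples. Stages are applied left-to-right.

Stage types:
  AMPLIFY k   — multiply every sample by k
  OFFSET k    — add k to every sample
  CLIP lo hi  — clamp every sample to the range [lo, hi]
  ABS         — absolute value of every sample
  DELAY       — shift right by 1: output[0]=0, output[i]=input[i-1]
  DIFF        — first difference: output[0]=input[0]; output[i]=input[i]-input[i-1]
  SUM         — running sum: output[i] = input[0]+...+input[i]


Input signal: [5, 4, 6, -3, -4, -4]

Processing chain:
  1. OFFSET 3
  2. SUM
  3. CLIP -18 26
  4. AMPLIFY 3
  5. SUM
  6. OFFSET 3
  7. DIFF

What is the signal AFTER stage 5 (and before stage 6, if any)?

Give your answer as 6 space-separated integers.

Answer: 24 69 141 213 282 348

Derivation:
Input: [5, 4, 6, -3, -4, -4]
Stage 1 (OFFSET 3): 5+3=8, 4+3=7, 6+3=9, -3+3=0, -4+3=-1, -4+3=-1 -> [8, 7, 9, 0, -1, -1]
Stage 2 (SUM): sum[0..0]=8, sum[0..1]=15, sum[0..2]=24, sum[0..3]=24, sum[0..4]=23, sum[0..5]=22 -> [8, 15, 24, 24, 23, 22]
Stage 3 (CLIP -18 26): clip(8,-18,26)=8, clip(15,-18,26)=15, clip(24,-18,26)=24, clip(24,-18,26)=24, clip(23,-18,26)=23, clip(22,-18,26)=22 -> [8, 15, 24, 24, 23, 22]
Stage 4 (AMPLIFY 3): 8*3=24, 15*3=45, 24*3=72, 24*3=72, 23*3=69, 22*3=66 -> [24, 45, 72, 72, 69, 66]
Stage 5 (SUM): sum[0..0]=24, sum[0..1]=69, sum[0..2]=141, sum[0..3]=213, sum[0..4]=282, sum[0..5]=348 -> [24, 69, 141, 213, 282, 348]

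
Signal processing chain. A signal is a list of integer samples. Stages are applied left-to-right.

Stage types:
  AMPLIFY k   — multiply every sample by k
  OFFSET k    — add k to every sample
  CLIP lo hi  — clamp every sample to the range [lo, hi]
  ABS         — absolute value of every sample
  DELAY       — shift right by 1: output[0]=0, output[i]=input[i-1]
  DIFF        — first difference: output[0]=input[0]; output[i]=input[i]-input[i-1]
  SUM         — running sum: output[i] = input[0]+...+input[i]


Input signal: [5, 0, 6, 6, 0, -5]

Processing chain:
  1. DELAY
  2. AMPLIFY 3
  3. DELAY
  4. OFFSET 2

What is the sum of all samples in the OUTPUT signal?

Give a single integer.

Answer: 63

Derivation:
Input: [5, 0, 6, 6, 0, -5]
Stage 1 (DELAY): [0, 5, 0, 6, 6, 0] = [0, 5, 0, 6, 6, 0] -> [0, 5, 0, 6, 6, 0]
Stage 2 (AMPLIFY 3): 0*3=0, 5*3=15, 0*3=0, 6*3=18, 6*3=18, 0*3=0 -> [0, 15, 0, 18, 18, 0]
Stage 3 (DELAY): [0, 0, 15, 0, 18, 18] = [0, 0, 15, 0, 18, 18] -> [0, 0, 15, 0, 18, 18]
Stage 4 (OFFSET 2): 0+2=2, 0+2=2, 15+2=17, 0+2=2, 18+2=20, 18+2=20 -> [2, 2, 17, 2, 20, 20]
Output sum: 63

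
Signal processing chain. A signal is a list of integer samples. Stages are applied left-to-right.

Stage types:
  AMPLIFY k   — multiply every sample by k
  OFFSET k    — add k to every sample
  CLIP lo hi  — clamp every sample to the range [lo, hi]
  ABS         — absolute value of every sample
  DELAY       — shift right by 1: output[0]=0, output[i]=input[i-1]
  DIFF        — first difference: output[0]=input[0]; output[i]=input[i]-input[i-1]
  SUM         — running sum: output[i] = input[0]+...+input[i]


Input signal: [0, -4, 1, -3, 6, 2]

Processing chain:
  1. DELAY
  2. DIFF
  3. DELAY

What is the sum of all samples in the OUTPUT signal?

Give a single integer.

Answer: -3

Derivation:
Input: [0, -4, 1, -3, 6, 2]
Stage 1 (DELAY): [0, 0, -4, 1, -3, 6] = [0, 0, -4, 1, -3, 6] -> [0, 0, -4, 1, -3, 6]
Stage 2 (DIFF): s[0]=0, 0-0=0, -4-0=-4, 1--4=5, -3-1=-4, 6--3=9 -> [0, 0, -4, 5, -4, 9]
Stage 3 (DELAY): [0, 0, 0, -4, 5, -4] = [0, 0, 0, -4, 5, -4] -> [0, 0, 0, -4, 5, -4]
Output sum: -3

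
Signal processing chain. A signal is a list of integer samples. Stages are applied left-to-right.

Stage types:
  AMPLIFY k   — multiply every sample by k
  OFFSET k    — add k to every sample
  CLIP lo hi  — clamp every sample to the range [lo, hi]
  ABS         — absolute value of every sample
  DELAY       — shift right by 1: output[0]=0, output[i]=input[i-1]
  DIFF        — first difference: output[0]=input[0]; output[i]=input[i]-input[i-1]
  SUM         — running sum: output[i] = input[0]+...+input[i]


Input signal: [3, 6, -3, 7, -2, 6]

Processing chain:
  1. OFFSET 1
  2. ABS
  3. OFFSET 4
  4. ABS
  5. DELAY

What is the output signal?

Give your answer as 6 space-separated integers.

Answer: 0 8 11 6 12 5

Derivation:
Input: [3, 6, -3, 7, -2, 6]
Stage 1 (OFFSET 1): 3+1=4, 6+1=7, -3+1=-2, 7+1=8, -2+1=-1, 6+1=7 -> [4, 7, -2, 8, -1, 7]
Stage 2 (ABS): |4|=4, |7|=7, |-2|=2, |8|=8, |-1|=1, |7|=7 -> [4, 7, 2, 8, 1, 7]
Stage 3 (OFFSET 4): 4+4=8, 7+4=11, 2+4=6, 8+4=12, 1+4=5, 7+4=11 -> [8, 11, 6, 12, 5, 11]
Stage 4 (ABS): |8|=8, |11|=11, |6|=6, |12|=12, |5|=5, |11|=11 -> [8, 11, 6, 12, 5, 11]
Stage 5 (DELAY): [0, 8, 11, 6, 12, 5] = [0, 8, 11, 6, 12, 5] -> [0, 8, 11, 6, 12, 5]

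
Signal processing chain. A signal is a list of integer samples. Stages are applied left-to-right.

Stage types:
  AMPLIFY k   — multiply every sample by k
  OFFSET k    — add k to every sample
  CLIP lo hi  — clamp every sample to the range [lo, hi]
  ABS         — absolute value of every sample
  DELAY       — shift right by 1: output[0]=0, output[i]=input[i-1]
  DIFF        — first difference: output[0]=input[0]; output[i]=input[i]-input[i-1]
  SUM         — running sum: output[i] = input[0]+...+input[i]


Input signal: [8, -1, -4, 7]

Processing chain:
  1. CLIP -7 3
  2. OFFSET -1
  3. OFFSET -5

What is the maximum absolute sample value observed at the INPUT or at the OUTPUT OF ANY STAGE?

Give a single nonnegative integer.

Input: [8, -1, -4, 7] (max |s|=8)
Stage 1 (CLIP -7 3): clip(8,-7,3)=3, clip(-1,-7,3)=-1, clip(-4,-7,3)=-4, clip(7,-7,3)=3 -> [3, -1, -4, 3] (max |s|=4)
Stage 2 (OFFSET -1): 3+-1=2, -1+-1=-2, -4+-1=-5, 3+-1=2 -> [2, -2, -5, 2] (max |s|=5)
Stage 3 (OFFSET -5): 2+-5=-3, -2+-5=-7, -5+-5=-10, 2+-5=-3 -> [-3, -7, -10, -3] (max |s|=10)
Overall max amplitude: 10

Answer: 10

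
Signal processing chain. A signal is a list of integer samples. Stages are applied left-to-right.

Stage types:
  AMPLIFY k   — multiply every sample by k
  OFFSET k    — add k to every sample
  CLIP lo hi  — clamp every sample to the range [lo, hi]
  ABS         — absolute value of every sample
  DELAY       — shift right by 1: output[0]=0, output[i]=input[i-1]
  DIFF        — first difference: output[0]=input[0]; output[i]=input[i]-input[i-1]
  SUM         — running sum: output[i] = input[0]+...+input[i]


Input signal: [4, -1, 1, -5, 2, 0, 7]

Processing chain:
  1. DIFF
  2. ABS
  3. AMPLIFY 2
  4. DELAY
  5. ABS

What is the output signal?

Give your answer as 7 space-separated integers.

Answer: 0 8 10 4 12 14 4

Derivation:
Input: [4, -1, 1, -5, 2, 0, 7]
Stage 1 (DIFF): s[0]=4, -1-4=-5, 1--1=2, -5-1=-6, 2--5=7, 0-2=-2, 7-0=7 -> [4, -5, 2, -6, 7, -2, 7]
Stage 2 (ABS): |4|=4, |-5|=5, |2|=2, |-6|=6, |7|=7, |-2|=2, |7|=7 -> [4, 5, 2, 6, 7, 2, 7]
Stage 3 (AMPLIFY 2): 4*2=8, 5*2=10, 2*2=4, 6*2=12, 7*2=14, 2*2=4, 7*2=14 -> [8, 10, 4, 12, 14, 4, 14]
Stage 4 (DELAY): [0, 8, 10, 4, 12, 14, 4] = [0, 8, 10, 4, 12, 14, 4] -> [0, 8, 10, 4, 12, 14, 4]
Stage 5 (ABS): |0|=0, |8|=8, |10|=10, |4|=4, |12|=12, |14|=14, |4|=4 -> [0, 8, 10, 4, 12, 14, 4]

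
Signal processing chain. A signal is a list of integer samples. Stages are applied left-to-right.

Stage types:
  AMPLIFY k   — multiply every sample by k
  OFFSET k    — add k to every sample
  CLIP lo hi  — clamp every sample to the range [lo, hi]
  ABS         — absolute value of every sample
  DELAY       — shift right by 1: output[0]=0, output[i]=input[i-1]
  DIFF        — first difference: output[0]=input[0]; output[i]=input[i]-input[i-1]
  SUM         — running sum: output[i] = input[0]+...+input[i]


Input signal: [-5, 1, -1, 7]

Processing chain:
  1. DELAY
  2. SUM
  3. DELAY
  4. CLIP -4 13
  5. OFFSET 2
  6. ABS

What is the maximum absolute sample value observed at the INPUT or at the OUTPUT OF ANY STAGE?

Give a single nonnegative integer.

Input: [-5, 1, -1, 7] (max |s|=7)
Stage 1 (DELAY): [0, -5, 1, -1] = [0, -5, 1, -1] -> [0, -5, 1, -1] (max |s|=5)
Stage 2 (SUM): sum[0..0]=0, sum[0..1]=-5, sum[0..2]=-4, sum[0..3]=-5 -> [0, -5, -4, -5] (max |s|=5)
Stage 3 (DELAY): [0, 0, -5, -4] = [0, 0, -5, -4] -> [0, 0, -5, -4] (max |s|=5)
Stage 4 (CLIP -4 13): clip(0,-4,13)=0, clip(0,-4,13)=0, clip(-5,-4,13)=-4, clip(-4,-4,13)=-4 -> [0, 0, -4, -4] (max |s|=4)
Stage 5 (OFFSET 2): 0+2=2, 0+2=2, -4+2=-2, -4+2=-2 -> [2, 2, -2, -2] (max |s|=2)
Stage 6 (ABS): |2|=2, |2|=2, |-2|=2, |-2|=2 -> [2, 2, 2, 2] (max |s|=2)
Overall max amplitude: 7

Answer: 7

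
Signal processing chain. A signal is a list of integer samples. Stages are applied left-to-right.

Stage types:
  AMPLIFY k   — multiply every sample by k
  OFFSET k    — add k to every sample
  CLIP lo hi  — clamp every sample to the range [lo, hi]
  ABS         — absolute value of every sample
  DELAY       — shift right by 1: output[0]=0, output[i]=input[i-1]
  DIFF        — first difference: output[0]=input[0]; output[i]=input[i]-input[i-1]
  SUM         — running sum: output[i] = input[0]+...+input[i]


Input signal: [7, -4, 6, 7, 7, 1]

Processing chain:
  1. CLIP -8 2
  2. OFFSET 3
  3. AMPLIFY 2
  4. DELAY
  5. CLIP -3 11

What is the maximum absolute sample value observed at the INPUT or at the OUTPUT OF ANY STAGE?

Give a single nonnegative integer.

Answer: 10

Derivation:
Input: [7, -4, 6, 7, 7, 1] (max |s|=7)
Stage 1 (CLIP -8 2): clip(7,-8,2)=2, clip(-4,-8,2)=-4, clip(6,-8,2)=2, clip(7,-8,2)=2, clip(7,-8,2)=2, clip(1,-8,2)=1 -> [2, -4, 2, 2, 2, 1] (max |s|=4)
Stage 2 (OFFSET 3): 2+3=5, -4+3=-1, 2+3=5, 2+3=5, 2+3=5, 1+3=4 -> [5, -1, 5, 5, 5, 4] (max |s|=5)
Stage 3 (AMPLIFY 2): 5*2=10, -1*2=-2, 5*2=10, 5*2=10, 5*2=10, 4*2=8 -> [10, -2, 10, 10, 10, 8] (max |s|=10)
Stage 4 (DELAY): [0, 10, -2, 10, 10, 10] = [0, 10, -2, 10, 10, 10] -> [0, 10, -2, 10, 10, 10] (max |s|=10)
Stage 5 (CLIP -3 11): clip(0,-3,11)=0, clip(10,-3,11)=10, clip(-2,-3,11)=-2, clip(10,-3,11)=10, clip(10,-3,11)=10, clip(10,-3,11)=10 -> [0, 10, -2, 10, 10, 10] (max |s|=10)
Overall max amplitude: 10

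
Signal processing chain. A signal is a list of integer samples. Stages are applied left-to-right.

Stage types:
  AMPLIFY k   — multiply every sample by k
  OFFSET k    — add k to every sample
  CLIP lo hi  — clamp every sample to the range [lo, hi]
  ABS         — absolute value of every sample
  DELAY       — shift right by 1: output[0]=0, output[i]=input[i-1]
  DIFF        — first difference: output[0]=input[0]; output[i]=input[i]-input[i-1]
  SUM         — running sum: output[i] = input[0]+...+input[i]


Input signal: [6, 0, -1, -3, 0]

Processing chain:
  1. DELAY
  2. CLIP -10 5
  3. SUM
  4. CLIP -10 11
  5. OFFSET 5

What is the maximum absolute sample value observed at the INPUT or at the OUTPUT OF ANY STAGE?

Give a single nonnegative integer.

Answer: 10

Derivation:
Input: [6, 0, -1, -3, 0] (max |s|=6)
Stage 1 (DELAY): [0, 6, 0, -1, -3] = [0, 6, 0, -1, -3] -> [0, 6, 0, -1, -3] (max |s|=6)
Stage 2 (CLIP -10 5): clip(0,-10,5)=0, clip(6,-10,5)=5, clip(0,-10,5)=0, clip(-1,-10,5)=-1, clip(-3,-10,5)=-3 -> [0, 5, 0, -1, -3] (max |s|=5)
Stage 3 (SUM): sum[0..0]=0, sum[0..1]=5, sum[0..2]=5, sum[0..3]=4, sum[0..4]=1 -> [0, 5, 5, 4, 1] (max |s|=5)
Stage 4 (CLIP -10 11): clip(0,-10,11)=0, clip(5,-10,11)=5, clip(5,-10,11)=5, clip(4,-10,11)=4, clip(1,-10,11)=1 -> [0, 5, 5, 4, 1] (max |s|=5)
Stage 5 (OFFSET 5): 0+5=5, 5+5=10, 5+5=10, 4+5=9, 1+5=6 -> [5, 10, 10, 9, 6] (max |s|=10)
Overall max amplitude: 10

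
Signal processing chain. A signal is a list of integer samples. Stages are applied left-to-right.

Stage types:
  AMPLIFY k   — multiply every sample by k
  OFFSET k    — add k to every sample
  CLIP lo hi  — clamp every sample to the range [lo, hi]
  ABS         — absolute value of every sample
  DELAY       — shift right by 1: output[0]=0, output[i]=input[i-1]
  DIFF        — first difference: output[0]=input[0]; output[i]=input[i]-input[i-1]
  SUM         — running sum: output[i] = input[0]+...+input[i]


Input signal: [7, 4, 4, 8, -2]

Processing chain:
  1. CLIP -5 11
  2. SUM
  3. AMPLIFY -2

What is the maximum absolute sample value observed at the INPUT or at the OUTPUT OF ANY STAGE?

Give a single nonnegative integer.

Answer: 46

Derivation:
Input: [7, 4, 4, 8, -2] (max |s|=8)
Stage 1 (CLIP -5 11): clip(7,-5,11)=7, clip(4,-5,11)=4, clip(4,-5,11)=4, clip(8,-5,11)=8, clip(-2,-5,11)=-2 -> [7, 4, 4, 8, -2] (max |s|=8)
Stage 2 (SUM): sum[0..0]=7, sum[0..1]=11, sum[0..2]=15, sum[0..3]=23, sum[0..4]=21 -> [7, 11, 15, 23, 21] (max |s|=23)
Stage 3 (AMPLIFY -2): 7*-2=-14, 11*-2=-22, 15*-2=-30, 23*-2=-46, 21*-2=-42 -> [-14, -22, -30, -46, -42] (max |s|=46)
Overall max amplitude: 46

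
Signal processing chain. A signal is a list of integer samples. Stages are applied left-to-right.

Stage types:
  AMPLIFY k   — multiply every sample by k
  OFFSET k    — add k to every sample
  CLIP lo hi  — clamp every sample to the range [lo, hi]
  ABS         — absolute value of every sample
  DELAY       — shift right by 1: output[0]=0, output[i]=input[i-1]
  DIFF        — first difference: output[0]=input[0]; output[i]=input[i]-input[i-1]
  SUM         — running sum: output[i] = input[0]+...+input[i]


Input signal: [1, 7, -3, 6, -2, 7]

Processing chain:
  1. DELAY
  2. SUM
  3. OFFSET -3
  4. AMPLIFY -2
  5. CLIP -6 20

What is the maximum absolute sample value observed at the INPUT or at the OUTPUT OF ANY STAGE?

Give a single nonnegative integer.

Answer: 16

Derivation:
Input: [1, 7, -3, 6, -2, 7] (max |s|=7)
Stage 1 (DELAY): [0, 1, 7, -3, 6, -2] = [0, 1, 7, -3, 6, -2] -> [0, 1, 7, -3, 6, -2] (max |s|=7)
Stage 2 (SUM): sum[0..0]=0, sum[0..1]=1, sum[0..2]=8, sum[0..3]=5, sum[0..4]=11, sum[0..5]=9 -> [0, 1, 8, 5, 11, 9] (max |s|=11)
Stage 3 (OFFSET -3): 0+-3=-3, 1+-3=-2, 8+-3=5, 5+-3=2, 11+-3=8, 9+-3=6 -> [-3, -2, 5, 2, 8, 6] (max |s|=8)
Stage 4 (AMPLIFY -2): -3*-2=6, -2*-2=4, 5*-2=-10, 2*-2=-4, 8*-2=-16, 6*-2=-12 -> [6, 4, -10, -4, -16, -12] (max |s|=16)
Stage 5 (CLIP -6 20): clip(6,-6,20)=6, clip(4,-6,20)=4, clip(-10,-6,20)=-6, clip(-4,-6,20)=-4, clip(-16,-6,20)=-6, clip(-12,-6,20)=-6 -> [6, 4, -6, -4, -6, -6] (max |s|=6)
Overall max amplitude: 16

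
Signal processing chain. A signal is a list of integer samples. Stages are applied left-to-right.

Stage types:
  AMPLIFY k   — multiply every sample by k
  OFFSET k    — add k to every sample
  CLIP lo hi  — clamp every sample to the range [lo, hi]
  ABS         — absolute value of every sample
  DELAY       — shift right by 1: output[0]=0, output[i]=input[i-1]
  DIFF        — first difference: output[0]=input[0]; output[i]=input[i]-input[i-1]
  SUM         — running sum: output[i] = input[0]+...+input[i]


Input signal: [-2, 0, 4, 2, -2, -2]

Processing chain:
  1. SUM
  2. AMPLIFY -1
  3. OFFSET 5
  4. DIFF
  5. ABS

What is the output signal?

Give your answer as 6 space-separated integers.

Answer: 7 0 4 2 2 2

Derivation:
Input: [-2, 0, 4, 2, -2, -2]
Stage 1 (SUM): sum[0..0]=-2, sum[0..1]=-2, sum[0..2]=2, sum[0..3]=4, sum[0..4]=2, sum[0..5]=0 -> [-2, -2, 2, 4, 2, 0]
Stage 2 (AMPLIFY -1): -2*-1=2, -2*-1=2, 2*-1=-2, 4*-1=-4, 2*-1=-2, 0*-1=0 -> [2, 2, -2, -4, -2, 0]
Stage 3 (OFFSET 5): 2+5=7, 2+5=7, -2+5=3, -4+5=1, -2+5=3, 0+5=5 -> [7, 7, 3, 1, 3, 5]
Stage 4 (DIFF): s[0]=7, 7-7=0, 3-7=-4, 1-3=-2, 3-1=2, 5-3=2 -> [7, 0, -4, -2, 2, 2]
Stage 5 (ABS): |7|=7, |0|=0, |-4|=4, |-2|=2, |2|=2, |2|=2 -> [7, 0, 4, 2, 2, 2]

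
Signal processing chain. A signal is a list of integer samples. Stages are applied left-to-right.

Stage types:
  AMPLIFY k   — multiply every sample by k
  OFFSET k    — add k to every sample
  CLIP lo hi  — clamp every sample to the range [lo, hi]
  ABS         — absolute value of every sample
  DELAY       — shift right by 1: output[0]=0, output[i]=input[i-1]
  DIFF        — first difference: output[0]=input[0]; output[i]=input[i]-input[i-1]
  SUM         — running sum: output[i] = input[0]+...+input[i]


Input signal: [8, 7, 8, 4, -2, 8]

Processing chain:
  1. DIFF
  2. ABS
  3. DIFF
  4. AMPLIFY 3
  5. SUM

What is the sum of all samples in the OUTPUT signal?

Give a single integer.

Input: [8, 7, 8, 4, -2, 8]
Stage 1 (DIFF): s[0]=8, 7-8=-1, 8-7=1, 4-8=-4, -2-4=-6, 8--2=10 -> [8, -1, 1, -4, -6, 10]
Stage 2 (ABS): |8|=8, |-1|=1, |1|=1, |-4|=4, |-6|=6, |10|=10 -> [8, 1, 1, 4, 6, 10]
Stage 3 (DIFF): s[0]=8, 1-8=-7, 1-1=0, 4-1=3, 6-4=2, 10-6=4 -> [8, -7, 0, 3, 2, 4]
Stage 4 (AMPLIFY 3): 8*3=24, -7*3=-21, 0*3=0, 3*3=9, 2*3=6, 4*3=12 -> [24, -21, 0, 9, 6, 12]
Stage 5 (SUM): sum[0..0]=24, sum[0..1]=3, sum[0..2]=3, sum[0..3]=12, sum[0..4]=18, sum[0..5]=30 -> [24, 3, 3, 12, 18, 30]
Output sum: 90

Answer: 90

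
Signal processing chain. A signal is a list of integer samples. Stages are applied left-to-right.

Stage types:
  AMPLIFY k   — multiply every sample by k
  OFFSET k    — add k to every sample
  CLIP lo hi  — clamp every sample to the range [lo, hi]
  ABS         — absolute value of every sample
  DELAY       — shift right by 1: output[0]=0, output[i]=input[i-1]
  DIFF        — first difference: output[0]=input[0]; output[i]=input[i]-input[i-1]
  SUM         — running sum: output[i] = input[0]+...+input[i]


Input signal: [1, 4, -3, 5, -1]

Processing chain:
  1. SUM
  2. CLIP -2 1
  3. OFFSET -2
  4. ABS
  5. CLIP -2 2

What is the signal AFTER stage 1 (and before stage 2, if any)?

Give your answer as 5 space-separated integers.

Answer: 1 5 2 7 6

Derivation:
Input: [1, 4, -3, 5, -1]
Stage 1 (SUM): sum[0..0]=1, sum[0..1]=5, sum[0..2]=2, sum[0..3]=7, sum[0..4]=6 -> [1, 5, 2, 7, 6]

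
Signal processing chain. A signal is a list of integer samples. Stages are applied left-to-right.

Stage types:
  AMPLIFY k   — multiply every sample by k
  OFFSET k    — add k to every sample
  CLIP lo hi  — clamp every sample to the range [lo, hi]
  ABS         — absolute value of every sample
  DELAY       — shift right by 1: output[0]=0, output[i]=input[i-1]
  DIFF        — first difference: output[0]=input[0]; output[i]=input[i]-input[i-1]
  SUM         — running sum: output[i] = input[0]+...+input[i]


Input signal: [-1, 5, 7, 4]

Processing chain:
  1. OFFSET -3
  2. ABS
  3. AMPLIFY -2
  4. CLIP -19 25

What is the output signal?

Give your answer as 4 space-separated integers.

Input: [-1, 5, 7, 4]
Stage 1 (OFFSET -3): -1+-3=-4, 5+-3=2, 7+-3=4, 4+-3=1 -> [-4, 2, 4, 1]
Stage 2 (ABS): |-4|=4, |2|=2, |4|=4, |1|=1 -> [4, 2, 4, 1]
Stage 3 (AMPLIFY -2): 4*-2=-8, 2*-2=-4, 4*-2=-8, 1*-2=-2 -> [-8, -4, -8, -2]
Stage 4 (CLIP -19 25): clip(-8,-19,25)=-8, clip(-4,-19,25)=-4, clip(-8,-19,25)=-8, clip(-2,-19,25)=-2 -> [-8, -4, -8, -2]

Answer: -8 -4 -8 -2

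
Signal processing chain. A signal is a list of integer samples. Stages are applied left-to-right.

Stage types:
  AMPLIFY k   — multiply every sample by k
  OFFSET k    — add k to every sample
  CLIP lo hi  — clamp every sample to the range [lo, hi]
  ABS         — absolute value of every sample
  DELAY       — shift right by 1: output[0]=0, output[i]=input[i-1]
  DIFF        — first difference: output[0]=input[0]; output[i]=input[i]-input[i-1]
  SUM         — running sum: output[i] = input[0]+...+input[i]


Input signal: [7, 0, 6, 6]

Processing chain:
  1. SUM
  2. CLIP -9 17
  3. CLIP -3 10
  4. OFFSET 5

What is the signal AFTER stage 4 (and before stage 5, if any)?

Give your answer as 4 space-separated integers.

Input: [7, 0, 6, 6]
Stage 1 (SUM): sum[0..0]=7, sum[0..1]=7, sum[0..2]=13, sum[0..3]=19 -> [7, 7, 13, 19]
Stage 2 (CLIP -9 17): clip(7,-9,17)=7, clip(7,-9,17)=7, clip(13,-9,17)=13, clip(19,-9,17)=17 -> [7, 7, 13, 17]
Stage 3 (CLIP -3 10): clip(7,-3,10)=7, clip(7,-3,10)=7, clip(13,-3,10)=10, clip(17,-3,10)=10 -> [7, 7, 10, 10]
Stage 4 (OFFSET 5): 7+5=12, 7+5=12, 10+5=15, 10+5=15 -> [12, 12, 15, 15]

Answer: 12 12 15 15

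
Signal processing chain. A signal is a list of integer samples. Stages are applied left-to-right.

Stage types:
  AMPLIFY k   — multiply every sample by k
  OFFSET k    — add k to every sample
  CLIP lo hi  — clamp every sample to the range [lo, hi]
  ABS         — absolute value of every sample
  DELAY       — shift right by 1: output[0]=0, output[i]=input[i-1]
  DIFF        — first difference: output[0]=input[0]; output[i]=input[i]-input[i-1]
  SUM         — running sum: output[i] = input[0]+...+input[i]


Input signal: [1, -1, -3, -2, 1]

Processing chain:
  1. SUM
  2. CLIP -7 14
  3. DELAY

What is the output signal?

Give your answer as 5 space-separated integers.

Answer: 0 1 0 -3 -5

Derivation:
Input: [1, -1, -3, -2, 1]
Stage 1 (SUM): sum[0..0]=1, sum[0..1]=0, sum[0..2]=-3, sum[0..3]=-5, sum[0..4]=-4 -> [1, 0, -3, -5, -4]
Stage 2 (CLIP -7 14): clip(1,-7,14)=1, clip(0,-7,14)=0, clip(-3,-7,14)=-3, clip(-5,-7,14)=-5, clip(-4,-7,14)=-4 -> [1, 0, -3, -5, -4]
Stage 3 (DELAY): [0, 1, 0, -3, -5] = [0, 1, 0, -3, -5] -> [0, 1, 0, -3, -5]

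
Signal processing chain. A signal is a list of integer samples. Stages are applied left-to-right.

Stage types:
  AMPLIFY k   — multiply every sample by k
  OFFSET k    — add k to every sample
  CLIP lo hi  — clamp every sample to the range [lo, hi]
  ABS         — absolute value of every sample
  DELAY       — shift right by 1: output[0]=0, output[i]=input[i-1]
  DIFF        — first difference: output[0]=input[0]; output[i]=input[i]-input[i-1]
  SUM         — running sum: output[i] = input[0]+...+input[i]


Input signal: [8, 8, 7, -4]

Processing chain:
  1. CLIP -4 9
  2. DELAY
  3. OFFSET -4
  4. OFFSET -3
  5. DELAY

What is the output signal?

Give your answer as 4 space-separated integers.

Answer: 0 -7 1 1

Derivation:
Input: [8, 8, 7, -4]
Stage 1 (CLIP -4 9): clip(8,-4,9)=8, clip(8,-4,9)=8, clip(7,-4,9)=7, clip(-4,-4,9)=-4 -> [8, 8, 7, -4]
Stage 2 (DELAY): [0, 8, 8, 7] = [0, 8, 8, 7] -> [0, 8, 8, 7]
Stage 3 (OFFSET -4): 0+-4=-4, 8+-4=4, 8+-4=4, 7+-4=3 -> [-4, 4, 4, 3]
Stage 4 (OFFSET -3): -4+-3=-7, 4+-3=1, 4+-3=1, 3+-3=0 -> [-7, 1, 1, 0]
Stage 5 (DELAY): [0, -7, 1, 1] = [0, -7, 1, 1] -> [0, -7, 1, 1]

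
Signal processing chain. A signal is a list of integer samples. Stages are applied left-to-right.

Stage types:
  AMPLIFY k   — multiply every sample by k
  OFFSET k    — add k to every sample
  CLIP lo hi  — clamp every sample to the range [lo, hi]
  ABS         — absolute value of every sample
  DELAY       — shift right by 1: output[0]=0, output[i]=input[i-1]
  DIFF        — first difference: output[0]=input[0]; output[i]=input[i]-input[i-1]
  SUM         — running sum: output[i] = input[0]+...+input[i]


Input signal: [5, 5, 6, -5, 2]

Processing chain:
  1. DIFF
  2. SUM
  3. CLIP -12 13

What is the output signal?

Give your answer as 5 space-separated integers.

Answer: 5 5 6 -5 2

Derivation:
Input: [5, 5, 6, -5, 2]
Stage 1 (DIFF): s[0]=5, 5-5=0, 6-5=1, -5-6=-11, 2--5=7 -> [5, 0, 1, -11, 7]
Stage 2 (SUM): sum[0..0]=5, sum[0..1]=5, sum[0..2]=6, sum[0..3]=-5, sum[0..4]=2 -> [5, 5, 6, -5, 2]
Stage 3 (CLIP -12 13): clip(5,-12,13)=5, clip(5,-12,13)=5, clip(6,-12,13)=6, clip(-5,-12,13)=-5, clip(2,-12,13)=2 -> [5, 5, 6, -5, 2]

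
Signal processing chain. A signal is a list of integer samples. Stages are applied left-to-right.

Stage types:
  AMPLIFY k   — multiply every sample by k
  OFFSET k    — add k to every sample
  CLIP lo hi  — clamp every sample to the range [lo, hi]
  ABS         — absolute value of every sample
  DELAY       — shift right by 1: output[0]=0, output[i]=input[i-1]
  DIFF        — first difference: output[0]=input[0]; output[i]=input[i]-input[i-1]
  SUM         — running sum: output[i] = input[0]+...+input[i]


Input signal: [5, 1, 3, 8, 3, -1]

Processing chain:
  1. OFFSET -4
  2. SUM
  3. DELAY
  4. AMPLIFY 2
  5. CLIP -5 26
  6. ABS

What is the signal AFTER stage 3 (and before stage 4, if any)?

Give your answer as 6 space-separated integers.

Input: [5, 1, 3, 8, 3, -1]
Stage 1 (OFFSET -4): 5+-4=1, 1+-4=-3, 3+-4=-1, 8+-4=4, 3+-4=-1, -1+-4=-5 -> [1, -3, -1, 4, -1, -5]
Stage 2 (SUM): sum[0..0]=1, sum[0..1]=-2, sum[0..2]=-3, sum[0..3]=1, sum[0..4]=0, sum[0..5]=-5 -> [1, -2, -3, 1, 0, -5]
Stage 3 (DELAY): [0, 1, -2, -3, 1, 0] = [0, 1, -2, -3, 1, 0] -> [0, 1, -2, -3, 1, 0]

Answer: 0 1 -2 -3 1 0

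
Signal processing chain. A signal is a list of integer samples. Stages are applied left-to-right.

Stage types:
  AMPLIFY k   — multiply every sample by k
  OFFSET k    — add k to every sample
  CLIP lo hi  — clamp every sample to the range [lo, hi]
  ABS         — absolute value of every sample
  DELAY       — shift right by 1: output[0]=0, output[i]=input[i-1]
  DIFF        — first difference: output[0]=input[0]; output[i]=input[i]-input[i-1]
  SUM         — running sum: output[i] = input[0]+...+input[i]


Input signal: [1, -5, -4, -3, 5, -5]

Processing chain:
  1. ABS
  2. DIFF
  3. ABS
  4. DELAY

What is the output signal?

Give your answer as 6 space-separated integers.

Answer: 0 1 4 1 1 2

Derivation:
Input: [1, -5, -4, -3, 5, -5]
Stage 1 (ABS): |1|=1, |-5|=5, |-4|=4, |-3|=3, |5|=5, |-5|=5 -> [1, 5, 4, 3, 5, 5]
Stage 2 (DIFF): s[0]=1, 5-1=4, 4-5=-1, 3-4=-1, 5-3=2, 5-5=0 -> [1, 4, -1, -1, 2, 0]
Stage 3 (ABS): |1|=1, |4|=4, |-1|=1, |-1|=1, |2|=2, |0|=0 -> [1, 4, 1, 1, 2, 0]
Stage 4 (DELAY): [0, 1, 4, 1, 1, 2] = [0, 1, 4, 1, 1, 2] -> [0, 1, 4, 1, 1, 2]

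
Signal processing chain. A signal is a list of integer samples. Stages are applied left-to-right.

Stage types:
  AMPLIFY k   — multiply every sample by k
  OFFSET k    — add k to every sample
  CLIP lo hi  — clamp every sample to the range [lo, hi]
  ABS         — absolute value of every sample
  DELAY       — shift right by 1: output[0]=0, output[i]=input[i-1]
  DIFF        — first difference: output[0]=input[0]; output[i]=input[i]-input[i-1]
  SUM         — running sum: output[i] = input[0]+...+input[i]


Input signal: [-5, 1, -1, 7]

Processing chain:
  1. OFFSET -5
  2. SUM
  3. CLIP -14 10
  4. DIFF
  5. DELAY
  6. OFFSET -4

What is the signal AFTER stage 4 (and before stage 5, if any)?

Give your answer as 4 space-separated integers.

Input: [-5, 1, -1, 7]
Stage 1 (OFFSET -5): -5+-5=-10, 1+-5=-4, -1+-5=-6, 7+-5=2 -> [-10, -4, -6, 2]
Stage 2 (SUM): sum[0..0]=-10, sum[0..1]=-14, sum[0..2]=-20, sum[0..3]=-18 -> [-10, -14, -20, -18]
Stage 3 (CLIP -14 10): clip(-10,-14,10)=-10, clip(-14,-14,10)=-14, clip(-20,-14,10)=-14, clip(-18,-14,10)=-14 -> [-10, -14, -14, -14]
Stage 4 (DIFF): s[0]=-10, -14--10=-4, -14--14=0, -14--14=0 -> [-10, -4, 0, 0]

Answer: -10 -4 0 0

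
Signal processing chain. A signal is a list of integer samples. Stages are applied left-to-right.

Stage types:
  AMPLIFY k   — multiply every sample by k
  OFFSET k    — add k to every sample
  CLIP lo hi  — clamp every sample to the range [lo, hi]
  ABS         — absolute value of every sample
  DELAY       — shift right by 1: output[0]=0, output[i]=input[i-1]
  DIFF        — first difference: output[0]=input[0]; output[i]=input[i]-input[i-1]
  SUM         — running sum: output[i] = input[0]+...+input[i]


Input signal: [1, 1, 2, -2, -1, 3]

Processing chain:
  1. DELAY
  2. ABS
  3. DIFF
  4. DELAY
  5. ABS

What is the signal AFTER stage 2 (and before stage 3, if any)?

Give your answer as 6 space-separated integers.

Answer: 0 1 1 2 2 1

Derivation:
Input: [1, 1, 2, -2, -1, 3]
Stage 1 (DELAY): [0, 1, 1, 2, -2, -1] = [0, 1, 1, 2, -2, -1] -> [0, 1, 1, 2, -2, -1]
Stage 2 (ABS): |0|=0, |1|=1, |1|=1, |2|=2, |-2|=2, |-1|=1 -> [0, 1, 1, 2, 2, 1]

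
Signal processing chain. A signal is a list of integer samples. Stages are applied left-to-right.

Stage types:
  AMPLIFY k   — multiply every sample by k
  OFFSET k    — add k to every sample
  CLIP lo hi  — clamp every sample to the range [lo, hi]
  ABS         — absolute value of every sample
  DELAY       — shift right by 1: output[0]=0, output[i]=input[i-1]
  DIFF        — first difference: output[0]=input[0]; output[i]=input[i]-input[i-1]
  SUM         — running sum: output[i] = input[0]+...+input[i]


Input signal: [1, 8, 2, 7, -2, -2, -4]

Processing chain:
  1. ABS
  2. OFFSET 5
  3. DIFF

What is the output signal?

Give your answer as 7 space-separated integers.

Answer: 6 7 -6 5 -5 0 2

Derivation:
Input: [1, 8, 2, 7, -2, -2, -4]
Stage 1 (ABS): |1|=1, |8|=8, |2|=2, |7|=7, |-2|=2, |-2|=2, |-4|=4 -> [1, 8, 2, 7, 2, 2, 4]
Stage 2 (OFFSET 5): 1+5=6, 8+5=13, 2+5=7, 7+5=12, 2+5=7, 2+5=7, 4+5=9 -> [6, 13, 7, 12, 7, 7, 9]
Stage 3 (DIFF): s[0]=6, 13-6=7, 7-13=-6, 12-7=5, 7-12=-5, 7-7=0, 9-7=2 -> [6, 7, -6, 5, -5, 0, 2]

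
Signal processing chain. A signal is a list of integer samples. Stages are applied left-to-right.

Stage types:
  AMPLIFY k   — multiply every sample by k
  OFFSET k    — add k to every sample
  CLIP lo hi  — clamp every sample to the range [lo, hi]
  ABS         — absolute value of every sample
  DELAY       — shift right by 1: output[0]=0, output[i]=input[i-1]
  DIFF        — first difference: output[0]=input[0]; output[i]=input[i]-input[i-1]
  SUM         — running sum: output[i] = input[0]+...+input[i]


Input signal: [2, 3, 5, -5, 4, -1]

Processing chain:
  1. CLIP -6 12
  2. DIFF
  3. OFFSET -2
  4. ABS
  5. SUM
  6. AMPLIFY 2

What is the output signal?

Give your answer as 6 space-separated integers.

Input: [2, 3, 5, -5, 4, -1]
Stage 1 (CLIP -6 12): clip(2,-6,12)=2, clip(3,-6,12)=3, clip(5,-6,12)=5, clip(-5,-6,12)=-5, clip(4,-6,12)=4, clip(-1,-6,12)=-1 -> [2, 3, 5, -5, 4, -1]
Stage 2 (DIFF): s[0]=2, 3-2=1, 5-3=2, -5-5=-10, 4--5=9, -1-4=-5 -> [2, 1, 2, -10, 9, -5]
Stage 3 (OFFSET -2): 2+-2=0, 1+-2=-1, 2+-2=0, -10+-2=-12, 9+-2=7, -5+-2=-7 -> [0, -1, 0, -12, 7, -7]
Stage 4 (ABS): |0|=0, |-1|=1, |0|=0, |-12|=12, |7|=7, |-7|=7 -> [0, 1, 0, 12, 7, 7]
Stage 5 (SUM): sum[0..0]=0, sum[0..1]=1, sum[0..2]=1, sum[0..3]=13, sum[0..4]=20, sum[0..5]=27 -> [0, 1, 1, 13, 20, 27]
Stage 6 (AMPLIFY 2): 0*2=0, 1*2=2, 1*2=2, 13*2=26, 20*2=40, 27*2=54 -> [0, 2, 2, 26, 40, 54]

Answer: 0 2 2 26 40 54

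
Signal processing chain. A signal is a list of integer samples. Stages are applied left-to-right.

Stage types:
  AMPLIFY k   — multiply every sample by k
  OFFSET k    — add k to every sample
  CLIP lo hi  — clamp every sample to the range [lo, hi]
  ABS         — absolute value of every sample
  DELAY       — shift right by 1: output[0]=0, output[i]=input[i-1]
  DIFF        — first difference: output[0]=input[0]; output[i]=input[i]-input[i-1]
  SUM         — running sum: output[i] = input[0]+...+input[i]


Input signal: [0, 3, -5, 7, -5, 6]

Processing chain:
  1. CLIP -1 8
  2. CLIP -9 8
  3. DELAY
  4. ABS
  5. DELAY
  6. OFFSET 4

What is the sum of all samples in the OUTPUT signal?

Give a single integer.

Input: [0, 3, -5, 7, -5, 6]
Stage 1 (CLIP -1 8): clip(0,-1,8)=0, clip(3,-1,8)=3, clip(-5,-1,8)=-1, clip(7,-1,8)=7, clip(-5,-1,8)=-1, clip(6,-1,8)=6 -> [0, 3, -1, 7, -1, 6]
Stage 2 (CLIP -9 8): clip(0,-9,8)=0, clip(3,-9,8)=3, clip(-1,-9,8)=-1, clip(7,-9,8)=7, clip(-1,-9,8)=-1, clip(6,-9,8)=6 -> [0, 3, -1, 7, -1, 6]
Stage 3 (DELAY): [0, 0, 3, -1, 7, -1] = [0, 0, 3, -1, 7, -1] -> [0, 0, 3, -1, 7, -1]
Stage 4 (ABS): |0|=0, |0|=0, |3|=3, |-1|=1, |7|=7, |-1|=1 -> [0, 0, 3, 1, 7, 1]
Stage 5 (DELAY): [0, 0, 0, 3, 1, 7] = [0, 0, 0, 3, 1, 7] -> [0, 0, 0, 3, 1, 7]
Stage 6 (OFFSET 4): 0+4=4, 0+4=4, 0+4=4, 3+4=7, 1+4=5, 7+4=11 -> [4, 4, 4, 7, 5, 11]
Output sum: 35

Answer: 35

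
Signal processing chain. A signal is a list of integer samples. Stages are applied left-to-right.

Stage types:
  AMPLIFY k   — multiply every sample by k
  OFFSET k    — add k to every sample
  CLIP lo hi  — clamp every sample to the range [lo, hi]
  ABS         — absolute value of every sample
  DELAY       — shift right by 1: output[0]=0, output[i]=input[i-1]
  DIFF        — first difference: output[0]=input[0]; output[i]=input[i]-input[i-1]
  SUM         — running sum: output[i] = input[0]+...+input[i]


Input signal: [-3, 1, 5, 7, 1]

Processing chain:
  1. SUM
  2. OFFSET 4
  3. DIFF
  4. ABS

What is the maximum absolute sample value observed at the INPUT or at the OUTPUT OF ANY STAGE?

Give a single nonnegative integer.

Answer: 15

Derivation:
Input: [-3, 1, 5, 7, 1] (max |s|=7)
Stage 1 (SUM): sum[0..0]=-3, sum[0..1]=-2, sum[0..2]=3, sum[0..3]=10, sum[0..4]=11 -> [-3, -2, 3, 10, 11] (max |s|=11)
Stage 2 (OFFSET 4): -3+4=1, -2+4=2, 3+4=7, 10+4=14, 11+4=15 -> [1, 2, 7, 14, 15] (max |s|=15)
Stage 3 (DIFF): s[0]=1, 2-1=1, 7-2=5, 14-7=7, 15-14=1 -> [1, 1, 5, 7, 1] (max |s|=7)
Stage 4 (ABS): |1|=1, |1|=1, |5|=5, |7|=7, |1|=1 -> [1, 1, 5, 7, 1] (max |s|=7)
Overall max amplitude: 15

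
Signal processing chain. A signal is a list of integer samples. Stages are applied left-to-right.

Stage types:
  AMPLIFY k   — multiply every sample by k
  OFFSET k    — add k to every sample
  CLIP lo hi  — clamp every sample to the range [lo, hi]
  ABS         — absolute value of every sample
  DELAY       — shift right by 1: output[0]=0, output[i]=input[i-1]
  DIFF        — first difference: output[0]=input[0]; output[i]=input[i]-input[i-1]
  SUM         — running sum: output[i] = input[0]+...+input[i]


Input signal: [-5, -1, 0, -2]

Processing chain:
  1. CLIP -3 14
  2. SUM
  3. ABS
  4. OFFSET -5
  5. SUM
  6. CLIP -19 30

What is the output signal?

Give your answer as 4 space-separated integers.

Answer: -2 -3 -4 -3

Derivation:
Input: [-5, -1, 0, -2]
Stage 1 (CLIP -3 14): clip(-5,-3,14)=-3, clip(-1,-3,14)=-1, clip(0,-3,14)=0, clip(-2,-3,14)=-2 -> [-3, -1, 0, -2]
Stage 2 (SUM): sum[0..0]=-3, sum[0..1]=-4, sum[0..2]=-4, sum[0..3]=-6 -> [-3, -4, -4, -6]
Stage 3 (ABS): |-3|=3, |-4|=4, |-4|=4, |-6|=6 -> [3, 4, 4, 6]
Stage 4 (OFFSET -5): 3+-5=-2, 4+-5=-1, 4+-5=-1, 6+-5=1 -> [-2, -1, -1, 1]
Stage 5 (SUM): sum[0..0]=-2, sum[0..1]=-3, sum[0..2]=-4, sum[0..3]=-3 -> [-2, -3, -4, -3]
Stage 6 (CLIP -19 30): clip(-2,-19,30)=-2, clip(-3,-19,30)=-3, clip(-4,-19,30)=-4, clip(-3,-19,30)=-3 -> [-2, -3, -4, -3]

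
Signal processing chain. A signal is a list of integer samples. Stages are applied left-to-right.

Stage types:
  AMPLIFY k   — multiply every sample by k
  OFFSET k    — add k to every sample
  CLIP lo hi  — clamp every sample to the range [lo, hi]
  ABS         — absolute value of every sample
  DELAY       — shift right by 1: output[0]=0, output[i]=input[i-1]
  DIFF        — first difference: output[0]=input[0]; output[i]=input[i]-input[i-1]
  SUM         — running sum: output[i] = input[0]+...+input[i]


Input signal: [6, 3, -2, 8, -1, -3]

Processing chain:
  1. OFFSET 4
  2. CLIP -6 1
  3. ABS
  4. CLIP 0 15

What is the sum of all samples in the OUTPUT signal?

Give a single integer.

Answer: 6

Derivation:
Input: [6, 3, -2, 8, -1, -3]
Stage 1 (OFFSET 4): 6+4=10, 3+4=7, -2+4=2, 8+4=12, -1+4=3, -3+4=1 -> [10, 7, 2, 12, 3, 1]
Stage 2 (CLIP -6 1): clip(10,-6,1)=1, clip(7,-6,1)=1, clip(2,-6,1)=1, clip(12,-6,1)=1, clip(3,-6,1)=1, clip(1,-6,1)=1 -> [1, 1, 1, 1, 1, 1]
Stage 3 (ABS): |1|=1, |1|=1, |1|=1, |1|=1, |1|=1, |1|=1 -> [1, 1, 1, 1, 1, 1]
Stage 4 (CLIP 0 15): clip(1,0,15)=1, clip(1,0,15)=1, clip(1,0,15)=1, clip(1,0,15)=1, clip(1,0,15)=1, clip(1,0,15)=1 -> [1, 1, 1, 1, 1, 1]
Output sum: 6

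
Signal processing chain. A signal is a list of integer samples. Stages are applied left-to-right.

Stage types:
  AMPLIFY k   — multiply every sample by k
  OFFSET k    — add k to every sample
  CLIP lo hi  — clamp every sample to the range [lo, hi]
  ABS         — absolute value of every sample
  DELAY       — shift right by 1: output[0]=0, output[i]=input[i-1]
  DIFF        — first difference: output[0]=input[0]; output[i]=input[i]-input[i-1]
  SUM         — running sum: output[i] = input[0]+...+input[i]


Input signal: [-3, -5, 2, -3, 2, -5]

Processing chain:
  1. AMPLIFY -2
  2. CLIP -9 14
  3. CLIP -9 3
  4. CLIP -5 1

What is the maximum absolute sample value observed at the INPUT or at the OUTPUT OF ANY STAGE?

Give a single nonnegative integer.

Input: [-3, -5, 2, -3, 2, -5] (max |s|=5)
Stage 1 (AMPLIFY -2): -3*-2=6, -5*-2=10, 2*-2=-4, -3*-2=6, 2*-2=-4, -5*-2=10 -> [6, 10, -4, 6, -4, 10] (max |s|=10)
Stage 2 (CLIP -9 14): clip(6,-9,14)=6, clip(10,-9,14)=10, clip(-4,-9,14)=-4, clip(6,-9,14)=6, clip(-4,-9,14)=-4, clip(10,-9,14)=10 -> [6, 10, -4, 6, -4, 10] (max |s|=10)
Stage 3 (CLIP -9 3): clip(6,-9,3)=3, clip(10,-9,3)=3, clip(-4,-9,3)=-4, clip(6,-9,3)=3, clip(-4,-9,3)=-4, clip(10,-9,3)=3 -> [3, 3, -4, 3, -4, 3] (max |s|=4)
Stage 4 (CLIP -5 1): clip(3,-5,1)=1, clip(3,-5,1)=1, clip(-4,-5,1)=-4, clip(3,-5,1)=1, clip(-4,-5,1)=-4, clip(3,-5,1)=1 -> [1, 1, -4, 1, -4, 1] (max |s|=4)
Overall max amplitude: 10

Answer: 10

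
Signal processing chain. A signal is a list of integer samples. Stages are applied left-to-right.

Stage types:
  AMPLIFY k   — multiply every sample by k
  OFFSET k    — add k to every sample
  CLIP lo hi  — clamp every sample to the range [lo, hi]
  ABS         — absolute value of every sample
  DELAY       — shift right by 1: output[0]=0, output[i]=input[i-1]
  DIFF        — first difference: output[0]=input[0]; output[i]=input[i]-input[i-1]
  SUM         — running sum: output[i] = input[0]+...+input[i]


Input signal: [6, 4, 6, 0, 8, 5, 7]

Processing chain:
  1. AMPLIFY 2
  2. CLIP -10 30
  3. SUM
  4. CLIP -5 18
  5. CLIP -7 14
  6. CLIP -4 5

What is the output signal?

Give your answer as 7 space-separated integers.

Answer: 5 5 5 5 5 5 5

Derivation:
Input: [6, 4, 6, 0, 8, 5, 7]
Stage 1 (AMPLIFY 2): 6*2=12, 4*2=8, 6*2=12, 0*2=0, 8*2=16, 5*2=10, 7*2=14 -> [12, 8, 12, 0, 16, 10, 14]
Stage 2 (CLIP -10 30): clip(12,-10,30)=12, clip(8,-10,30)=8, clip(12,-10,30)=12, clip(0,-10,30)=0, clip(16,-10,30)=16, clip(10,-10,30)=10, clip(14,-10,30)=14 -> [12, 8, 12, 0, 16, 10, 14]
Stage 3 (SUM): sum[0..0]=12, sum[0..1]=20, sum[0..2]=32, sum[0..3]=32, sum[0..4]=48, sum[0..5]=58, sum[0..6]=72 -> [12, 20, 32, 32, 48, 58, 72]
Stage 4 (CLIP -5 18): clip(12,-5,18)=12, clip(20,-5,18)=18, clip(32,-5,18)=18, clip(32,-5,18)=18, clip(48,-5,18)=18, clip(58,-5,18)=18, clip(72,-5,18)=18 -> [12, 18, 18, 18, 18, 18, 18]
Stage 5 (CLIP -7 14): clip(12,-7,14)=12, clip(18,-7,14)=14, clip(18,-7,14)=14, clip(18,-7,14)=14, clip(18,-7,14)=14, clip(18,-7,14)=14, clip(18,-7,14)=14 -> [12, 14, 14, 14, 14, 14, 14]
Stage 6 (CLIP -4 5): clip(12,-4,5)=5, clip(14,-4,5)=5, clip(14,-4,5)=5, clip(14,-4,5)=5, clip(14,-4,5)=5, clip(14,-4,5)=5, clip(14,-4,5)=5 -> [5, 5, 5, 5, 5, 5, 5]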